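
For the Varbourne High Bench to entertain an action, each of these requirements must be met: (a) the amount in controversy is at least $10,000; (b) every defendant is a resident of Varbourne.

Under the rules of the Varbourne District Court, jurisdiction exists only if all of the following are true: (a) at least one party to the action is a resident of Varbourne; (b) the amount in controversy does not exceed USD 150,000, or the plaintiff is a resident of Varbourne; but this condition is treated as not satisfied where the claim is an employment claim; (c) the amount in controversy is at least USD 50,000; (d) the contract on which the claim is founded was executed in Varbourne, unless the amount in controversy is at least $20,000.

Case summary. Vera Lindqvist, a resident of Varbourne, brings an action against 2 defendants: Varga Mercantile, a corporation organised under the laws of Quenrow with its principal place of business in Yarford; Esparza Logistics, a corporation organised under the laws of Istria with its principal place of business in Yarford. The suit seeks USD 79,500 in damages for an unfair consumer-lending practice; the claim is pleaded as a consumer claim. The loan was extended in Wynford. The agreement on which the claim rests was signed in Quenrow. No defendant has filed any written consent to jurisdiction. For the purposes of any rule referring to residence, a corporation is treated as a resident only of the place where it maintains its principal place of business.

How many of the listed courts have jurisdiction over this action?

1

The Varbourne High Bench:
  (a) The amount in controversy is $79,500, which meets the USD 10,000 floor. Condition met.
  (b) The defendants reside as follows — Varga Mercantile in Yarford, Esparza Logistics in Yarford — not all in Varbourne. Not satisfied.
  → The court lacks jurisdiction.
The Varbourne District Court:
  (a) Vera Lindqvist resides in Varbourne. Met.
  (b) The amount in controversy is USD 79,500, within the $150,000 ceiling, so this disjunct is met. The carve-out does not apply: the claim is a consumer claim, not an employment claim. Met.
  (c) The amount in controversy is 79,500 dollars, which meets the $50,000 floor. Met.
  (d) The contract was executed in Quenrow, not Varbourne. The proviso rescues it, though: the amount in controversy is 79,500 dollars, which meets the USD 20,000 floor. Condition met.
  → Every requirement is satisfied — jurisdiction.
Courts with jurisdiction: the Varbourne District Court — 1 in total.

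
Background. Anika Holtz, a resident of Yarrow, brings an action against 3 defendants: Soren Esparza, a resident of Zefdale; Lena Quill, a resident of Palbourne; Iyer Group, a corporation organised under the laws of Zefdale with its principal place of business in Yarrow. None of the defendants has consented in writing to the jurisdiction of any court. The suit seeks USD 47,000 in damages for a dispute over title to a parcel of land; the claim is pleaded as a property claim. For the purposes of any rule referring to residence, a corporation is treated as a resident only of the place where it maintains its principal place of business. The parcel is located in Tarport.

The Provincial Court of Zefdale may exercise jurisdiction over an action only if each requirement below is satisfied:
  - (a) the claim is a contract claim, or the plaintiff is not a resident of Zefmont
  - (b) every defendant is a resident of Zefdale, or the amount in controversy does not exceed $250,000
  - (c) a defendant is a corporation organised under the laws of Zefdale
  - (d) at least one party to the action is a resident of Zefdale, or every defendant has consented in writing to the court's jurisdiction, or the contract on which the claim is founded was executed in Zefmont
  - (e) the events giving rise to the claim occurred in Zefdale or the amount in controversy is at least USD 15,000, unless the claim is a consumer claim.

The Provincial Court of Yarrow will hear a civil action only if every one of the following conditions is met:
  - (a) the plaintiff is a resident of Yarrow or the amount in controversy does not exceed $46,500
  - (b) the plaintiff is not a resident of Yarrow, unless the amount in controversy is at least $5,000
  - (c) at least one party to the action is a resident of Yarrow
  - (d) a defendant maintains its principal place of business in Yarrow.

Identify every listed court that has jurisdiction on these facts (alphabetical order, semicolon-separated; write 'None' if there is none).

The Provincial Court of Zefdale:
  (a) The plaintiff resides in Yarrow, which is not Zefmont — that alternative is enough. Met.
  (b) The amount in controversy is 47,000 dollars, within the $250,000 ceiling, so one alternative holds. Condition met.
  (c) Iyer Group is organised under the laws of Zefdale. Satisfied.
  (d) Soren Esparza resides in Zefdale, so this disjunct is met. Condition met.
  (e) The amount in controversy is USD 47,000, which meets the USD 15,000 floor, which satisfies one of the alternatives. Met.
  → All conditions met; jurisdiction exists.
The Provincial Court of Yarrow:
  (a) The plaintiff resides in Yarrow, which satisfies one of the alternatives. Condition met.
  (b) The plaintiff resides in Yarrow. However, the amount in controversy is USD 47,000, which meets the USD 5,000 floor, so the 'unless' proviso supplies this condition. Met.
  (c) Anika Holtz resides in Yarrow. Met.
  (d) Iyer Group has its principal place of business in Yarrow. Met.
  → Every requirement is satisfied — jurisdiction.

the Provincial Court of Yarrow; the Provincial Court of Zefdale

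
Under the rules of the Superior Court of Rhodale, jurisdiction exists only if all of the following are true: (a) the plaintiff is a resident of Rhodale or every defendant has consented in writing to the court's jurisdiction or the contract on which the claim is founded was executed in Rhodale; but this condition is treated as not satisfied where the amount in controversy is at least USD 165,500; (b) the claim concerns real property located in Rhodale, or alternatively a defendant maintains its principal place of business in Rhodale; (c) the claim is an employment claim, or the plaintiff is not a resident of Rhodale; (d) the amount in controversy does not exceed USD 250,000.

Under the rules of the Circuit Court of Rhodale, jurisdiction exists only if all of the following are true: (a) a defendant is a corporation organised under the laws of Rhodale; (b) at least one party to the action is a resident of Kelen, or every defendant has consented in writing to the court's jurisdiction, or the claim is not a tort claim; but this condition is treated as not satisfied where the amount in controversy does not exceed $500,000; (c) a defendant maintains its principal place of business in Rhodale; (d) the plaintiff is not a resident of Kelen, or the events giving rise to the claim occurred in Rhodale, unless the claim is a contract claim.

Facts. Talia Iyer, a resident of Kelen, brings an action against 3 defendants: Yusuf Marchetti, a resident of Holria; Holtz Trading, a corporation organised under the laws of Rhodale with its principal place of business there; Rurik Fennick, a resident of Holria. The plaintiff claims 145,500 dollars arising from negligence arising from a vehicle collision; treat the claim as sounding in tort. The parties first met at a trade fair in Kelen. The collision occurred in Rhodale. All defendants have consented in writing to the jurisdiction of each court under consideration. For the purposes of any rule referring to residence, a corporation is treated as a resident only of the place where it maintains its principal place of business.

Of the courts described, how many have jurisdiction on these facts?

1

The Superior Court of Rhodale:
  (a) Every defendant has filed written consent — that alternative is enough. The exception is not triggered, since the amount in controversy is $145,500, below the 165,500 dollars floor. Satisfied.
  (b) Holtz Trading has its principal place of business in Rhodale, so this disjunct is met. Met.
  (c) The plaintiff resides in Kelen, which is not Rhodale, so one alternative holds. Condition met.
  (d) The amount in controversy is 145,500 dollars, within the 250,000 dollars ceiling. Condition met.
  → Jurisdiction lies.
The Circuit Court of Rhodale:
  (a) Holtz Trading is organised under the laws of Rhodale. Satisfied.
  (b) Talia Iyer resides in Kelen, so one alternative holds. However, the amount in controversy is 145,500 dollars, within the 500,000 dollars ceiling, which falls within the stated exception and so defeats the condition. Fails.
  (c) Holtz Trading has its principal place of business in Rhodale. Met.
  (d) The operative events occurred in Rhodale, which satisfies one of the alternatives. Satisfied.
  → At least one condition fails; no jurisdiction.
Courts with jurisdiction: the Superior Court of Rhodale — 1 in total.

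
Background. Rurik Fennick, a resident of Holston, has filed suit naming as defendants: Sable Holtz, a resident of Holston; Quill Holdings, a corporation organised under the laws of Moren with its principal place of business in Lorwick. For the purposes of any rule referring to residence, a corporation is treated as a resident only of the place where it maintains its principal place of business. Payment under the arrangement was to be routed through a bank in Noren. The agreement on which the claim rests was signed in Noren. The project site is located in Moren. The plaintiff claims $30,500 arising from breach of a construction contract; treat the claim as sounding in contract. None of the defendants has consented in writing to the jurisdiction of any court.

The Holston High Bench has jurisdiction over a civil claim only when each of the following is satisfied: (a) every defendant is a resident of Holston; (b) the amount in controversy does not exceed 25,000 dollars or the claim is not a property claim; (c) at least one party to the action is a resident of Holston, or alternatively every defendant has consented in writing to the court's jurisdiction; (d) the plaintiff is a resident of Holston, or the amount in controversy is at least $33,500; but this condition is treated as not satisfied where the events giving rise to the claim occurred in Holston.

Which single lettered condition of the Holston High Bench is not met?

The Holston High Bench:
  (a) The defendants reside as follows — Sable Holtz in Holston, Quill Holdings in Lorwick — not all in Holston. Condition not met.
  (b) The claim is a contract claim, not a property claim, which satisfies one of the alternatives. Met.
  (c) Rurik Fennick resides in Holston — that alternative is enough. Satisfied.
  (d) The plaintiff resides in Holston — that alternative is enough. The carve-out does not apply: the operative events occurred in Moren, not Holston. Condition met.
Only condition (a) fails.

(a)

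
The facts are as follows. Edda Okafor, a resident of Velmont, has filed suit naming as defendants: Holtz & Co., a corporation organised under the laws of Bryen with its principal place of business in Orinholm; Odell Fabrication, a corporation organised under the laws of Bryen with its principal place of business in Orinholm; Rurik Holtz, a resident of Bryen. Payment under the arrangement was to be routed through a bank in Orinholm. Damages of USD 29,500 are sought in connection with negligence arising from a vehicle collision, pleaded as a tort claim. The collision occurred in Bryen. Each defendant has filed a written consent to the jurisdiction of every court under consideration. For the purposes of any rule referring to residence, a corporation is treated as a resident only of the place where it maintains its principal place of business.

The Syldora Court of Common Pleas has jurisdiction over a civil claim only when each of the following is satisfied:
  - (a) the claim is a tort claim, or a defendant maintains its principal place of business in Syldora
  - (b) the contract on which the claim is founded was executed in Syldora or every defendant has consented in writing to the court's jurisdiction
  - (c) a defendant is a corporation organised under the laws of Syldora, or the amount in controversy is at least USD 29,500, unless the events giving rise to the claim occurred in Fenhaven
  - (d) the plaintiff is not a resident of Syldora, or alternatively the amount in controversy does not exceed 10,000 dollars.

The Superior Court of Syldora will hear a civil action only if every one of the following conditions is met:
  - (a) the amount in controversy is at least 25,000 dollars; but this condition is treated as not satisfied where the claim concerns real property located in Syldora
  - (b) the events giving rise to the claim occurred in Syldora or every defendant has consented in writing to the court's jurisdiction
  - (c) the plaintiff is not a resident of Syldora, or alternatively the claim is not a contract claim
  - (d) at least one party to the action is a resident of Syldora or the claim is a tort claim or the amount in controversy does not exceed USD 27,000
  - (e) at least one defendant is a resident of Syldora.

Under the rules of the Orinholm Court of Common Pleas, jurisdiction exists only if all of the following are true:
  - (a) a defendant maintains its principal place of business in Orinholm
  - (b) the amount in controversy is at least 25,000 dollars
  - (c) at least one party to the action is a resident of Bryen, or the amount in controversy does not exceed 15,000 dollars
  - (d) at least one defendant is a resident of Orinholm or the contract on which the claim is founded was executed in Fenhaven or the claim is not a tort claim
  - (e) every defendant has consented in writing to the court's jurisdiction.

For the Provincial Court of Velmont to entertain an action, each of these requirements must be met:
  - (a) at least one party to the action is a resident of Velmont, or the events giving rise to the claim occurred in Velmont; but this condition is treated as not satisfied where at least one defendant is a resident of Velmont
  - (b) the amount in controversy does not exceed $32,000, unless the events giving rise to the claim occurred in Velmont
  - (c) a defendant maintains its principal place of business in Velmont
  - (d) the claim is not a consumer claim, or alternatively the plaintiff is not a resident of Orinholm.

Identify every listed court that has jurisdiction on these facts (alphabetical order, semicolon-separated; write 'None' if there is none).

The Syldora Court of Common Pleas:
  (a) The claim is a tort claim, so this disjunct is met. Met.
  (b) Every defendant has filed written consent, so one alternative holds. Met.
  (c) The amount in controversy is USD 29,500, which meets the $29,500 floor, so this disjunct is met. Condition met.
  (d) The plaintiff resides in Velmont, which is not Syldora — that alternative is enough. Met.
  → The court has jurisdiction.
The Superior Court of Syldora:
  (a) The amount in controversy is USD 29,500, which meets the USD 25,000 floor. The exception is not triggered, since the claim does not concern real property. Satisfied.
  (b) Every defendant has filed written consent, so one alternative holds. Met.
  (c) The plaintiff resides in Velmont, which is not Syldora, which satisfies one of the alternatives. Met.
  (d) The claim is a tort claim — that alternative is enough. Satisfied.
  (e) No defendant resides in Syldora (they reside in Orinholm, Orinholm, Bryen). Not met.
  → At least one condition fails; no jurisdiction.
The Orinholm Court of Common Pleas:
  (a) Holtz & Co. has its principal place of business in Orinholm. Satisfied.
  (b) The amount in controversy is 29,500 dollars, which meets the USD 25,000 floor. Condition met.
  (c) Rurik Holtz resides in Bryen, so this disjunct is met. Satisfied.
  (d) Holtz & Co. resides in Orinholm, so one alternative holds. Satisfied.
  (e) Every defendant has filed written consent. Met.
  → Every requirement is satisfied — jurisdiction.
The Provincial Court of Velmont:
  (a) Edda Okafor resides in Velmont, so this disjunct is met. And the carve-out is inapplicable — no defendant resides in Velmont (they reside in Orinholm, Orinholm, Bryen). Satisfied.
  (b) The amount in controversy is 29,500 dollars, within the 32,000 dollars ceiling. Met.
  (c) The corporate defendant(s) have their principal place of business in Orinholm, not Velmont. Fails.
  (d) The claim is a tort claim, not a consumer claim, so one alternative holds. Condition met.
  → The court lacks jurisdiction.

the Orinholm Court of Common Pleas; the Syldora Court of Common Pleas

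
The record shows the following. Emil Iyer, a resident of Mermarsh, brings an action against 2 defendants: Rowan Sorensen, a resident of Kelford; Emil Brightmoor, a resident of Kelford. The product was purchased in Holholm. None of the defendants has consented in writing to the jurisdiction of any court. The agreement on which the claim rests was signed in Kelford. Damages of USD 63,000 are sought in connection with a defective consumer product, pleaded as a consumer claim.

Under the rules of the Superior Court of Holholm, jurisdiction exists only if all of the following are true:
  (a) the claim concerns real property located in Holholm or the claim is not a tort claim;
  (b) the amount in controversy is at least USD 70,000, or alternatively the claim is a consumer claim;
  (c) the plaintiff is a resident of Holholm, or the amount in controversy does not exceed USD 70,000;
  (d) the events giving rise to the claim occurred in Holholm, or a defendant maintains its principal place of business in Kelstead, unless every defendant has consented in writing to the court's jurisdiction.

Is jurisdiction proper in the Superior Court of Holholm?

The Superior Court of Holholm:
  (a) The claim is a consumer claim, not a tort claim — that alternative is enough. Condition met.
  (b) The claim is a consumer claim, so this disjunct is met. Condition met.
  (c) The amount in controversy is 63,000 dollars, within the $70,000 ceiling — that alternative is enough. Met.
  (d) The operative events occurred in Holholm — that alternative is enough. Condition met.
  → The court has jurisdiction.

Yes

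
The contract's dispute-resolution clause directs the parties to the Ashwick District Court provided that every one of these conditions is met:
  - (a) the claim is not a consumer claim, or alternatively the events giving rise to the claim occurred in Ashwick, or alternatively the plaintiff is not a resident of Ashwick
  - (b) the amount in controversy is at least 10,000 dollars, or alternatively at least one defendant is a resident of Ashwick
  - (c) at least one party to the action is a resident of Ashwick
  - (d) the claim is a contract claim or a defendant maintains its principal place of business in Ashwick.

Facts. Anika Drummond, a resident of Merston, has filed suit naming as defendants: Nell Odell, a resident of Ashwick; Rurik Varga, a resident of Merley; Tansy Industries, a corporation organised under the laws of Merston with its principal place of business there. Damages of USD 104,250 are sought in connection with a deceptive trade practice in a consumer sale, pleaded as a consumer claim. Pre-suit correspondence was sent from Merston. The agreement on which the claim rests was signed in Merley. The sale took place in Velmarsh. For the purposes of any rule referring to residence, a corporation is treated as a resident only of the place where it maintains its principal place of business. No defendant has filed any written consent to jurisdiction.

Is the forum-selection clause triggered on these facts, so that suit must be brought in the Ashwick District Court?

No

The Ashwick District Court:
  (a) The plaintiff resides in Merston, which is not Ashwick, so this disjunct is met. Satisfied.
  (b) The amount in controversy is USD 104,250, which meets the USD 10,000 floor, which satisfies one of the alternatives. Satisfied.
  (c) Nell Odell resides in Ashwick. Condition met.
  (d) The claim is a consumer claim, not a contract claim; the corporate defendant(s) have their principal place of business in Merston, not Ashwick — no alternative holds. Fails.
  → The clause does not apply.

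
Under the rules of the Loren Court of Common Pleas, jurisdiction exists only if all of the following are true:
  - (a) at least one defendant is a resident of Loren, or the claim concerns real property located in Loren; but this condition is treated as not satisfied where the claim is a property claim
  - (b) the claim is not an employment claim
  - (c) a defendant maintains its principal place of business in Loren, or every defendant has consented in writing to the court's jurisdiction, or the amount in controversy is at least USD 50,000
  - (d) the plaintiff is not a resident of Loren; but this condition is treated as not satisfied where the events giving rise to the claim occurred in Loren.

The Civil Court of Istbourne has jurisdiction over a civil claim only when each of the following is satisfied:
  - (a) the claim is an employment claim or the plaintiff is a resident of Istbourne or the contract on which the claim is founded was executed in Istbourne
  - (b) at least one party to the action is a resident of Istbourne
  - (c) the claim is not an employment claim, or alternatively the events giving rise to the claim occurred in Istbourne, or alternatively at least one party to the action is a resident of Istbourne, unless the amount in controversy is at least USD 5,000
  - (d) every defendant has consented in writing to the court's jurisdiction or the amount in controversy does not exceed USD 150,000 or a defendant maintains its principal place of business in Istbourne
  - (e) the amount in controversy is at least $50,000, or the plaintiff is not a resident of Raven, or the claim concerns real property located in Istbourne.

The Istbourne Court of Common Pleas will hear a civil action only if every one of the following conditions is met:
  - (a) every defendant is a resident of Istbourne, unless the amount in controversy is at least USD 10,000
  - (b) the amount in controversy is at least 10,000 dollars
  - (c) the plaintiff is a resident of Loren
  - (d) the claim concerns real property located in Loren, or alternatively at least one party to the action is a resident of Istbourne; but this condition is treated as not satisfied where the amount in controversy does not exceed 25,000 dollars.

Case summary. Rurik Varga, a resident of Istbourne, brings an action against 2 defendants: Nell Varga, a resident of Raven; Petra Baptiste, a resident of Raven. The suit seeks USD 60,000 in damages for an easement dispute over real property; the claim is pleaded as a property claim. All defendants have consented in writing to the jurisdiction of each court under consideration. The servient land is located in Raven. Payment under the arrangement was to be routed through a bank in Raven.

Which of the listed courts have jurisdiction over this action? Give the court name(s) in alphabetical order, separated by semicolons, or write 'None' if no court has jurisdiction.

the Civil Court of Istbourne

The Loren Court of Common Pleas:
  (a) No defendant resides in Loren (they reside in Raven, Raven); the property lies in Raven, not Loren — every alternative fails. Not met.
  (b) The claim is a property claim, not an employment claim. Met.
  (c) Every defendant has filed written consent, so one alternative holds. Satisfied.
  (d) The plaintiff resides in Istbourne, which is not Loren. The exception is not triggered, since the operative events occurred in Raven, not Loren. Satisfied.
  → Not every requirement is met — no jurisdiction.
The Civil Court of Istbourne:
  (a) The plaintiff resides in Istbourne, which satisfies one of the alternatives. Condition met.
  (b) Rurik Varga resides in Istbourne. Condition met.
  (c) The claim is a property claim, not an employment claim, so one alternative holds. Satisfied.
  (d) Every defendant has filed written consent, so one alternative holds. Satisfied.
  (e) The amount in controversy is $60,000, which meets the $50,000 floor, so one alternative holds. Condition met.
  → Every requirement is satisfied — jurisdiction.
The Istbourne Court of Common Pleas:
  (a) The defendants reside as follows — Nell Varga in Raven, Petra Baptiste in Raven — not all in Istbourne. But the amount in controversy is USD 60,000, which meets the USD 10,000 floor, and the 'unless' clause therefore excuses the requirement. Met.
  (b) The amount in controversy is 60,000 dollars, which meets the $10,000 floor. Satisfied.
  (c) The plaintiff resides in Istbourne, not Loren. Not met.
  (d) Rurik Varga resides in Istbourne — that alternative is enough. The carve-out does not apply: the amount in controversy is $60,000, above the $25,000 ceiling. Satisfied.
  → Not every requirement is met — no jurisdiction.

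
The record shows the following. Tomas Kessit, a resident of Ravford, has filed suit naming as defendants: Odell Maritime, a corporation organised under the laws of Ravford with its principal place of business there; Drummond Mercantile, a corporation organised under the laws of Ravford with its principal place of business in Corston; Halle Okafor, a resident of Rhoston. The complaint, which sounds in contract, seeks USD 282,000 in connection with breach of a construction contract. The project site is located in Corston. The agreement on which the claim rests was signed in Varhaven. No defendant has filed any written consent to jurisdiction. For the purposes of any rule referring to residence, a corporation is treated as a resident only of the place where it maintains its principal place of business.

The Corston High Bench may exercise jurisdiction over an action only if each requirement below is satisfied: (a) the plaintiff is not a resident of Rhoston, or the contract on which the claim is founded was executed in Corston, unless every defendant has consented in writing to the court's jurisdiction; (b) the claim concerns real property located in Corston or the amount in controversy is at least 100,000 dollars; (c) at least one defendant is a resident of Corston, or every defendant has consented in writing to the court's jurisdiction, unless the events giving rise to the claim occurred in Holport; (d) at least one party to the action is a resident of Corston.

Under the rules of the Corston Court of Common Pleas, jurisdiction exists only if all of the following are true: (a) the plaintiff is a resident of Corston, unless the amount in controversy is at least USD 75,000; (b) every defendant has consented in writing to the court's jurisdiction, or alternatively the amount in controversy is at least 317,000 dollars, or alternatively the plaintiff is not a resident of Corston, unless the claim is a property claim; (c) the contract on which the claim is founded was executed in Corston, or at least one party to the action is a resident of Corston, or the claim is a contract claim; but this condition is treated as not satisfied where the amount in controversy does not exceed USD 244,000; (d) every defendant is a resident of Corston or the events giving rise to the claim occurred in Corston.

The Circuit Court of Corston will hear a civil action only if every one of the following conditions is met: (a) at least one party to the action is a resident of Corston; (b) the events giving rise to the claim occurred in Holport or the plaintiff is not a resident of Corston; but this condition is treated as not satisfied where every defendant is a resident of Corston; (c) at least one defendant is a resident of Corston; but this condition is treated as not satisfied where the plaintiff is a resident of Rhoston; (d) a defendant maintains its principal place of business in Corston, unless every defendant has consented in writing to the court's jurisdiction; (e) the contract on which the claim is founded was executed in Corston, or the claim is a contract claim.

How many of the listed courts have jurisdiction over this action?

The Corston High Bench:
  (a) The plaintiff resides in Ravford, which is not Rhoston, so one alternative holds. Condition met.
  (b) The amount in controversy is 282,000 dollars, which meets the USD 100,000 floor, so this disjunct is met. Satisfied.
  (c) Drummond Mercantile resides in Corston, so this disjunct is met. Condition met.
  (d) Drummond Mercantile resides in Corston. Satisfied.
  → All conditions met; jurisdiction exists.
The Corston Court of Common Pleas:
  (a) The plaintiff resides in Ravford, not Corston. However, the amount in controversy is 282,000 dollars, which meets the $75,000 floor, so the 'unless' proviso supplies this condition. Satisfied.
  (b) The plaintiff resides in Ravford, which is not Corston, which satisfies one of the alternatives. Satisfied.
  (c) Drummond Mercantile resides in Corston, so this disjunct is met. And the carve-out is inapplicable — the amount in controversy is $282,000, above the $244,000 ceiling. Met.
  (d) The operative events occurred in Corston — that alternative is enough. Met.
  → The court has jurisdiction.
The Circuit Court of Corston:
  (a) Drummond Mercantile resides in Corston. Condition met.
  (b) The plaintiff resides in Ravford, which is not Corston, so this disjunct is met. The exception is not triggered, since the defendants reside as follows — Odell Maritime in Ravford, Drummond Mercantile in Corston, Halle Okafor in Rhoston — not all in Corston. Satisfied.
  (c) Drummond Mercantile resides in Corston. And the carve-out is inapplicable — the plaintiff resides in Ravford, not Rhoston. Met.
  (d) Drummond Mercantile has its principal place of business in Corston. Met.
  (e) The claim is a contract claim — that alternative is enough. Met.
  → All conditions met; jurisdiction exists.
Courts with jurisdiction: the Corston High Bench, the Corston Court of Common Pleas, the Circuit Court of Corston — 3 in total.

3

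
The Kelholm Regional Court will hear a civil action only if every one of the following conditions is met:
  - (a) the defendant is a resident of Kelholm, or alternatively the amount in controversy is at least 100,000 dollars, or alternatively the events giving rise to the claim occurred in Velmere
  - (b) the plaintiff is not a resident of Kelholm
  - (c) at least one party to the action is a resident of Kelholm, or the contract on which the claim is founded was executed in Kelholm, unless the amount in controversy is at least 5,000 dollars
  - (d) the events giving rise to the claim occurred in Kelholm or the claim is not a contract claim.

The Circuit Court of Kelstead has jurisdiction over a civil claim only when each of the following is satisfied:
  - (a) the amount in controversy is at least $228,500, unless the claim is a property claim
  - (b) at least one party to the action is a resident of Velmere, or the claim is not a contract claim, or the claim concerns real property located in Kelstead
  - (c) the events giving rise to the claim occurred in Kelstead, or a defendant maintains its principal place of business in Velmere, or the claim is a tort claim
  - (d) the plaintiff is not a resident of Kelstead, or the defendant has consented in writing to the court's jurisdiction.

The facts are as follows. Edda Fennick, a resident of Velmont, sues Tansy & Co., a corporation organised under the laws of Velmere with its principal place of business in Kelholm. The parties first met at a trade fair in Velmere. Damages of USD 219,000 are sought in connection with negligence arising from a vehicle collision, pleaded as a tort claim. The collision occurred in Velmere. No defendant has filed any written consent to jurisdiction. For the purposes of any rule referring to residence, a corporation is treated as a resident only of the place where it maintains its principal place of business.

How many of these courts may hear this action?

1

The Kelholm Regional Court:
  (a) The defendant resides in Kelholm, so one alternative holds. Met.
  (b) The plaintiff resides in Velmont, which is not Kelholm. Met.
  (c) Tansy & Co. resides in Kelholm, so this disjunct is met. Met.
  (d) The claim is a tort claim, not a contract claim, which satisfies one of the alternatives. Condition met.
  → The court has jurisdiction.
The Circuit Court of Kelstead:
  (a) The amount in controversy is USD 219,000, below the USD 228,500 floor. The proviso offers no rescue either, since the claim is a tort claim, not a property claim. Not met.
  (b) The claim is a tort claim, not a contract claim, which satisfies one of the alternatives. Met.
  (c) The claim is a tort claim — that alternative is enough. Met.
  (d) The plaintiff resides in Velmont, which is not Kelstead, which satisfies one of the alternatives. Satisfied.
  → No jurisdiction.
Courts with jurisdiction: the Kelholm Regional Court — 1 in total.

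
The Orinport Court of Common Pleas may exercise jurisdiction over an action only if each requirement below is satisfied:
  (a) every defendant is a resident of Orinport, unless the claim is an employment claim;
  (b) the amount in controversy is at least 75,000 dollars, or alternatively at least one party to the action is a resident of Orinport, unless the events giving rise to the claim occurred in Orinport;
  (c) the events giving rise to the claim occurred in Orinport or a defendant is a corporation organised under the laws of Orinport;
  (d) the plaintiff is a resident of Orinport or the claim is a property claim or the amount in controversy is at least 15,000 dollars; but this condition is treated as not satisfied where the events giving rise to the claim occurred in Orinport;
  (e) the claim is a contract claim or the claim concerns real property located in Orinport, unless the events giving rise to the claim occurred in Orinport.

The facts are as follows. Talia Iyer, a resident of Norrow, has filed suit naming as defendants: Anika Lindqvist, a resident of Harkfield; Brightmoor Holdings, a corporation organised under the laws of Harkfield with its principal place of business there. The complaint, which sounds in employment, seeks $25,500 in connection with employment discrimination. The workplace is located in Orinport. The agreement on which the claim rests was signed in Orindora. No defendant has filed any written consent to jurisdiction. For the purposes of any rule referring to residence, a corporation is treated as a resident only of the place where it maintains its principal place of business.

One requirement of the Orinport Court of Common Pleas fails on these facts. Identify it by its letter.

(d)

The Orinport Court of Common Pleas:
  (a) The defendants reside as follows — Anika Lindqvist in Harkfield, Brightmoor Holdings in Harkfield — not all in Orinport. But the claim is an employment claim, and the 'unless' clause therefore excuses the requirement. Satisfied.
  (b) The amount in controversy is 25,500 dollars, below the 75,000 dollars floor; no party resides in Orinport — none of the alternatives is met. However, the operative events occurred in Orinport, so the 'unless' proviso supplies this condition. Met.
  (c) The operative events occurred in Orinport — that alternative is enough. Met.
  (d) The amount in controversy is 25,500 dollars, which meets the $15,000 floor, so this disjunct is met. However, the operative events occurred in Orinport, which falls within the stated exception and so defeats the condition. Fails.
  (e) The claim is an employment claim, not a contract claim; the claim does not concern real property — none of the alternatives is met. The proviso rescues it, though: the operative events occurred in Orinport. Condition met.
Only condition (d) fails.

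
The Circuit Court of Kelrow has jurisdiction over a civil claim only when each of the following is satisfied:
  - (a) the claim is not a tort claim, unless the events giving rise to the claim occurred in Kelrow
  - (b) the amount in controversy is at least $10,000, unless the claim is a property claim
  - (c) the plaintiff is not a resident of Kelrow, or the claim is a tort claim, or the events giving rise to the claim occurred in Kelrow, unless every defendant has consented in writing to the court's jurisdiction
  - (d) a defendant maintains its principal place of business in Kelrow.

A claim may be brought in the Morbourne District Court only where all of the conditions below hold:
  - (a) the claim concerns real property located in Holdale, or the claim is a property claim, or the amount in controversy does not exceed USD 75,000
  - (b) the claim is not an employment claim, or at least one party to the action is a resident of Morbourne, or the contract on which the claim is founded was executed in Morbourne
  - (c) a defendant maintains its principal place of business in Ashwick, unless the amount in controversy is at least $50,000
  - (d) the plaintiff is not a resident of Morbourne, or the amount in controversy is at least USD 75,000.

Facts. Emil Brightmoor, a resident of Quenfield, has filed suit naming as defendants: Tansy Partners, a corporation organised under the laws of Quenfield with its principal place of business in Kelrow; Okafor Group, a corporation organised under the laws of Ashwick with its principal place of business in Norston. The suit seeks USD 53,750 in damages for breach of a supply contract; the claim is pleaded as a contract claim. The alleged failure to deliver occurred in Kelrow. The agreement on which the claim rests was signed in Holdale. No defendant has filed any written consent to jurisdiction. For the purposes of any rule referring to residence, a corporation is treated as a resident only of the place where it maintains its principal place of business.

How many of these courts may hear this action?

The Circuit Court of Kelrow:
  (a) The claim is a contract claim, not a tort claim. Met.
  (b) The amount in controversy is 53,750 dollars, which meets the 10,000 dollars floor. Met.
  (c) The plaintiff resides in Quenfield, which is not Kelrow — that alternative is enough. Satisfied.
  (d) Tansy Partners has its principal place of business in Kelrow. Condition met.
  → All conditions met; jurisdiction exists.
The Morbourne District Court:
  (a) The amount in controversy is USD 53,750, within the 75,000 dollars ceiling, so one alternative holds. Satisfied.
  (b) The claim is a contract claim, not an employment claim — that alternative is enough. Satisfied.
  (c) The corporate defendant(s) have their principal place of business in Kelrow, Norston, not Ashwick. However, the amount in controversy is 53,750 dollars, which meets the USD 50,000 floor, so the 'unless' proviso supplies this condition. Condition met.
  (d) The plaintiff resides in Quenfield, which is not Morbourne — that alternative is enough. Condition met.
  → Every requirement is satisfied — jurisdiction.
Courts with jurisdiction: the Circuit Court of Kelrow, the Morbourne District Court — 2 in total.

2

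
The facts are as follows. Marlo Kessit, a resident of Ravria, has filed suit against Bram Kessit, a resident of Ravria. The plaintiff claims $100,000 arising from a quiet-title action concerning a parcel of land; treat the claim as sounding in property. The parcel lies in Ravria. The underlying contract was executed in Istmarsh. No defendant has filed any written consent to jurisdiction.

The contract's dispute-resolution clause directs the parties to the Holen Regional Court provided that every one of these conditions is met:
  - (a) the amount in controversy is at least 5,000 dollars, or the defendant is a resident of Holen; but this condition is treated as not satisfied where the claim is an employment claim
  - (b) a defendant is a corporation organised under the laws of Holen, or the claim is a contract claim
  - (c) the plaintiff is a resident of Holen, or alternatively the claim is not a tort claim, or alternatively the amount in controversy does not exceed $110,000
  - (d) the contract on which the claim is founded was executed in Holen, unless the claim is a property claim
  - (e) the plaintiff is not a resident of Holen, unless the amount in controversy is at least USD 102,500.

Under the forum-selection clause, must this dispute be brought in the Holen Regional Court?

No

The Holen Regional Court:
  (a) The amount in controversy is USD 100,000, which meets the 5,000 dollars floor, so this disjunct is met. And the carve-out is inapplicable — the claim is a property claim, not an employment claim. Satisfied.
  (b) No defendant is a corporation; the claim is a property claim, not a contract claim — none of the alternatives is met. Fails.
  (c) The claim is a property claim, not a tort claim, which satisfies one of the alternatives. Condition met.
  (d) The contract was executed in Istmarsh, not Holen. The proviso rescues it, though: the claim is a property claim. Satisfied.
  (e) The plaintiff resides in Ravria, which is not Holen. Met.
  → The clause does not apply.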